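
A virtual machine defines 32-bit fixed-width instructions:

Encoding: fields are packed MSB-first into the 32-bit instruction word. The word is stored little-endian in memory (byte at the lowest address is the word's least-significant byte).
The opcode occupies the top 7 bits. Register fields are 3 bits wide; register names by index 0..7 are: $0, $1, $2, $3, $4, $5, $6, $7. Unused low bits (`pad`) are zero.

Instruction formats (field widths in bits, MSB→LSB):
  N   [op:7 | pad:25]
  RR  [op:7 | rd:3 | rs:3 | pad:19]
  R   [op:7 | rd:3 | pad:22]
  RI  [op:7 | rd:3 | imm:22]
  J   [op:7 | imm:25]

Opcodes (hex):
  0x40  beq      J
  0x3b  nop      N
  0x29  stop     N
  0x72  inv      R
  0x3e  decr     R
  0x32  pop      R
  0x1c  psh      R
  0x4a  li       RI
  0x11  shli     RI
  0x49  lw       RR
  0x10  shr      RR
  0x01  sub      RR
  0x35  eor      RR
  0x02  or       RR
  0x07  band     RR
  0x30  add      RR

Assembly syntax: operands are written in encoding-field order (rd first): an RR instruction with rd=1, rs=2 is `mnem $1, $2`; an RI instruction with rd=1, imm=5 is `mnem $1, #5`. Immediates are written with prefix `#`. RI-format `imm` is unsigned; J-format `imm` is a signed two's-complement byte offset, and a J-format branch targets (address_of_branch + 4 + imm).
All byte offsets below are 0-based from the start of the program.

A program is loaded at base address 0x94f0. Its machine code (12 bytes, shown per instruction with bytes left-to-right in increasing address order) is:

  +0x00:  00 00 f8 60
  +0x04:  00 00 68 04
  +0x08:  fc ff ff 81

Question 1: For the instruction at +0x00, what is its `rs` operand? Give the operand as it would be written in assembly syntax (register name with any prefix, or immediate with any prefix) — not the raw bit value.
[00] 00 00 f8 60 → 0x60f80000
  op=0x60f80000>>25=0x30 ⇒ add (RR)
  rd: (w>>22)&0x7=0x3 → $3
  rs: (w>>19)&0x7=0x7 → $7

$7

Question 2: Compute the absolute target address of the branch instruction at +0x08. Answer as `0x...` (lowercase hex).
off 0x08: read fc ff ff 81 as little → 0x81fffffc
  top 7b → 0x40 → beq [J]
  [24:0] imm=33554428 (s25→-4) = #-4
  target = base 0x94f0 + off 0x08 + 4 + imm -4 = 0x94f8

0x94f8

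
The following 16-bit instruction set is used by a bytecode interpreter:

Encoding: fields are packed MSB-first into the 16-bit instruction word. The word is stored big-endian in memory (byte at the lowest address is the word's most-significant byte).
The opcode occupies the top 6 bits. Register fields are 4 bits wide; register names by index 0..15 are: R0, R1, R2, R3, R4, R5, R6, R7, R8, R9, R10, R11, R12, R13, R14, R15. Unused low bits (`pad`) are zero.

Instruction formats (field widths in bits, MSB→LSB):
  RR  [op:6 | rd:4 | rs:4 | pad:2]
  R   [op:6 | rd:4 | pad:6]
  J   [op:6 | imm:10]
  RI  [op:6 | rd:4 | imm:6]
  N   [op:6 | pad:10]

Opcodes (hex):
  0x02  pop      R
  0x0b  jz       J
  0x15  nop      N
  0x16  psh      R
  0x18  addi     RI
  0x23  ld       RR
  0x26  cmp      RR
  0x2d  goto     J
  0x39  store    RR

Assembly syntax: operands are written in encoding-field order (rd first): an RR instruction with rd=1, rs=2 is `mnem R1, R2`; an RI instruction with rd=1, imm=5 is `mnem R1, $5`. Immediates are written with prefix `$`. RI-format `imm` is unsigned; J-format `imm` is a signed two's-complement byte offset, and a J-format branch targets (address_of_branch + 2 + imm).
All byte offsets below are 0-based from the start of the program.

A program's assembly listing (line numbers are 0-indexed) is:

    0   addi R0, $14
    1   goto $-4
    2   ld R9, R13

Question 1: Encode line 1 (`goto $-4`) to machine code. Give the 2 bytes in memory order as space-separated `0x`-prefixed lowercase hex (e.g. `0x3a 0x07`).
0xb7 0xfc

line 1 (goto): pack op=0x2d:6|imm=-4:10 = 0xb7fc; big→ b7 fc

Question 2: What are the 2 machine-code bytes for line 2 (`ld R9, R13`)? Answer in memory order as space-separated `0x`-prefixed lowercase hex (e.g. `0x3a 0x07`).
2. ld fields op=0x23:6|rd=9:4|rs=13:4|pad=0:2 → word 8e74h → 8e 74

0x8e 0x74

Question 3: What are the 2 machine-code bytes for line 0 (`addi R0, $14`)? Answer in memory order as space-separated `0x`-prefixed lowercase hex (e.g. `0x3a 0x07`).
line 0 (addi): pack op=0x18:6|rd=0:4|imm=14:6 = 0x600e; big→ 60 0e

0x60 0x0e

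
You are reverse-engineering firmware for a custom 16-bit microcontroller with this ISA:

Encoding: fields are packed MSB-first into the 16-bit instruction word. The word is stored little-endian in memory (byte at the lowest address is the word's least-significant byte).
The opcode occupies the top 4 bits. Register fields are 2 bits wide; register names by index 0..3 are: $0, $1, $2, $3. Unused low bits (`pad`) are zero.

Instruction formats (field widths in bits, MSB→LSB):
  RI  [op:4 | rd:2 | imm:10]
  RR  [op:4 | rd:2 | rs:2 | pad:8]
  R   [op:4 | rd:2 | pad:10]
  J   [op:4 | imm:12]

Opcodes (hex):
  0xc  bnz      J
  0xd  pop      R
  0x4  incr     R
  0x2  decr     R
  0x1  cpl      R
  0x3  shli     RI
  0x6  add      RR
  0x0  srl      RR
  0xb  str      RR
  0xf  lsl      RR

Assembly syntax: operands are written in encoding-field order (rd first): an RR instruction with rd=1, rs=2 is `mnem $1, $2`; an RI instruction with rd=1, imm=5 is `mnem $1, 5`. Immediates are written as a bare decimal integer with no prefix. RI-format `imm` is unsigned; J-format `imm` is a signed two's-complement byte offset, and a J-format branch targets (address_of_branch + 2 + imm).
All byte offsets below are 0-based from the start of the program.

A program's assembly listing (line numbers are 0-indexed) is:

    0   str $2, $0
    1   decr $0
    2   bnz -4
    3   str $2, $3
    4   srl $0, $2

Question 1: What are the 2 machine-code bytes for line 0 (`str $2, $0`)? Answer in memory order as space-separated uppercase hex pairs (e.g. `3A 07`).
00 B8

line 0 (str): pack op=0xb:4|rd=2:2|rs=0:2|pad=0:8 = 0xb800; little→ 00 b8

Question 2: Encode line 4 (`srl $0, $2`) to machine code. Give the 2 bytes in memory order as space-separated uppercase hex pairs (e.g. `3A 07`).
00 02

line 4 (srl): pack op=0x0:4|rd=0:2|rs=2:2|pad=0:8 = 0x0200; little→ 00 02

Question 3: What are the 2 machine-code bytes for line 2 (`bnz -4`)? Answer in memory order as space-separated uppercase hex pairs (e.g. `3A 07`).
line 2 (bnz): pack op=0xc:4|imm=-4:12 = 0xcffc; little→ fc cf

FC CF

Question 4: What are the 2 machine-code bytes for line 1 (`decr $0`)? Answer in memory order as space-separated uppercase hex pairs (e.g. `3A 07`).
1. decr fields op=0x2:4|rd=0:2|pad=0:10 → word 2000h → 00 20

00 20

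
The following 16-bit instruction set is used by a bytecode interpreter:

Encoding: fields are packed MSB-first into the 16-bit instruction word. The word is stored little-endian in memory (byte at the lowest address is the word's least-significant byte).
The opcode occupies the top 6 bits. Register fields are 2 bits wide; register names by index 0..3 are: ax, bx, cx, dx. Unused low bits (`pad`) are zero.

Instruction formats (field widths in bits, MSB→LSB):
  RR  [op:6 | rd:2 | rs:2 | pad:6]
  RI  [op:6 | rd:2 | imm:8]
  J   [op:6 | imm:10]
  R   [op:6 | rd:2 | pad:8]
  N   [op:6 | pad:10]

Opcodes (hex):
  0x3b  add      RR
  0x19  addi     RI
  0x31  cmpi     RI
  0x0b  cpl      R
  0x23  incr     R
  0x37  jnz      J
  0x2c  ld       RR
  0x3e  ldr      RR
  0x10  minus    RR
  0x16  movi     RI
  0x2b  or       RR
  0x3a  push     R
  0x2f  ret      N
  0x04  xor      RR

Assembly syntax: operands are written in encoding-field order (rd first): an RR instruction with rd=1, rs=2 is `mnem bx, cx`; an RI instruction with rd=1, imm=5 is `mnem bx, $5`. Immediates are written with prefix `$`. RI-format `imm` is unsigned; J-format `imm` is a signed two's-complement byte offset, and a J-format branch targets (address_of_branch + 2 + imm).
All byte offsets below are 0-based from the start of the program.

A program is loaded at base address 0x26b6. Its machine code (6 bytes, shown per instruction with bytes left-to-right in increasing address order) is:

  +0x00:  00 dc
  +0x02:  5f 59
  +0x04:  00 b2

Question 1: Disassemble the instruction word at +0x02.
off 0x02: read 5f 59 as little → 0x595f
  opcode bits[15:10]=0x16: movi/RI
  rd: (w>>8)&0x3=0x1 → bx
  imm: (w>>0)&0xff=0x5f → $95

movi bx, $95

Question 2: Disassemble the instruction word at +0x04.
ld cx, ax

@+04  little-endian(00 b2) = 0xb200
  top 6b → 0x2c → ld [RR]
  [9:8] rd=2 = cx
  [7:6] rs=0 = ax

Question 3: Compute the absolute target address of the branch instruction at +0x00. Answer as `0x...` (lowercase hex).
0x26b8

@+00  little-endian(00 dc) = 0xdc00
  op=0xdc00>>10=0x37 ⇒ jnz (J)
  imm: (w>>0)&0x3ff=0x0 → $0
  target = base 0x26b6 + off 0x00 + 2 + imm 0 = 0x26b8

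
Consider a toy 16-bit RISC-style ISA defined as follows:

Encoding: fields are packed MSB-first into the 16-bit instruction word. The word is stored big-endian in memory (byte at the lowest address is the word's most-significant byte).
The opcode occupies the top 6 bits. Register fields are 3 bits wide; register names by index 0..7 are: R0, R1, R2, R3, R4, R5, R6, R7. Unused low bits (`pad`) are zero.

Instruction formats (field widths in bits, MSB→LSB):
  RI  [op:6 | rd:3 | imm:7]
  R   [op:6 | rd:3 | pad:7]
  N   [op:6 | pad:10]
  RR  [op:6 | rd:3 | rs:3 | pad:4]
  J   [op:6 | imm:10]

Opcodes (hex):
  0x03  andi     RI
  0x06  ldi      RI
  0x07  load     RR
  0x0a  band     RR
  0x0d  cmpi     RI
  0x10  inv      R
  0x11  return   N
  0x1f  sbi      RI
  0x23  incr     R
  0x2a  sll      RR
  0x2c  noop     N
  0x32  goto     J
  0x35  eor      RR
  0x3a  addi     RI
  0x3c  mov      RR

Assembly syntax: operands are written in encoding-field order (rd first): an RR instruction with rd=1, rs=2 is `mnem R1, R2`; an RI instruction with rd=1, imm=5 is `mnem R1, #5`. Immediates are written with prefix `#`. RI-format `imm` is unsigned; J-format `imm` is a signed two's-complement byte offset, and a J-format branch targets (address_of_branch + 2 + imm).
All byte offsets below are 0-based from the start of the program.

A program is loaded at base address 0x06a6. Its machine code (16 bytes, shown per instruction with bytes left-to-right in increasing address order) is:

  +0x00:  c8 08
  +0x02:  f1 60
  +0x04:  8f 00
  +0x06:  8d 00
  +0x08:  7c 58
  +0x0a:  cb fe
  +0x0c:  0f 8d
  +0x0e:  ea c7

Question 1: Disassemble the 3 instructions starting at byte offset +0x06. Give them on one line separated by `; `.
incr R2; sbi R0, #88; goto #-2

off 0x06: read 8d 00 as big → 0x8d00
  op=0x8d00>>10=0x23 ⇒ incr (R)
  [9:7] rd=2 = R2
off 0x08: read 7c 58 as big → 0x7c58
  op=0x7c58>>10=0x1f ⇒ sbi (RI)
  [9:7] rd=0 = R0
  [6:0] imm=88 = #88
off 0x0a: read cb fe as big → 0xcbfe
  op=0xcbfe>>10=0x32 ⇒ goto (J)
  [9:0] imm=1022 (s10→-2) = #-2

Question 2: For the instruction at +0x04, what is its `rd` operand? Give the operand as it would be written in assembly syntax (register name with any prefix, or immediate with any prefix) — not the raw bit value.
R6

[04] 8f 00 → 0x8f00
  top 6b → 0x23 → incr [R]
  [9:7] rd=6 = R6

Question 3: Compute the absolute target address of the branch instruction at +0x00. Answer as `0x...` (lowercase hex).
0x06b0

+0x00: c8 08 ⇒ word 0xc808 (big)
  top 6b → 0x32 → goto [J]
  imm: (w>>0)&0x3ff=0x8 → #8
  target = base 0x06a6 + off 0x00 + 2 + imm 8 = 0x06b0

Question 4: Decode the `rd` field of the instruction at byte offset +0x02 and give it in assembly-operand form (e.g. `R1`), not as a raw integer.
+0x02: f1 60 ⇒ word 0xf160 (big)
  top 6b → 0x3c → mov [RR]
  rd: (w>>7)&0x7=0x2 → R2
  rs: (w>>4)&0x7=0x6 → R6

R2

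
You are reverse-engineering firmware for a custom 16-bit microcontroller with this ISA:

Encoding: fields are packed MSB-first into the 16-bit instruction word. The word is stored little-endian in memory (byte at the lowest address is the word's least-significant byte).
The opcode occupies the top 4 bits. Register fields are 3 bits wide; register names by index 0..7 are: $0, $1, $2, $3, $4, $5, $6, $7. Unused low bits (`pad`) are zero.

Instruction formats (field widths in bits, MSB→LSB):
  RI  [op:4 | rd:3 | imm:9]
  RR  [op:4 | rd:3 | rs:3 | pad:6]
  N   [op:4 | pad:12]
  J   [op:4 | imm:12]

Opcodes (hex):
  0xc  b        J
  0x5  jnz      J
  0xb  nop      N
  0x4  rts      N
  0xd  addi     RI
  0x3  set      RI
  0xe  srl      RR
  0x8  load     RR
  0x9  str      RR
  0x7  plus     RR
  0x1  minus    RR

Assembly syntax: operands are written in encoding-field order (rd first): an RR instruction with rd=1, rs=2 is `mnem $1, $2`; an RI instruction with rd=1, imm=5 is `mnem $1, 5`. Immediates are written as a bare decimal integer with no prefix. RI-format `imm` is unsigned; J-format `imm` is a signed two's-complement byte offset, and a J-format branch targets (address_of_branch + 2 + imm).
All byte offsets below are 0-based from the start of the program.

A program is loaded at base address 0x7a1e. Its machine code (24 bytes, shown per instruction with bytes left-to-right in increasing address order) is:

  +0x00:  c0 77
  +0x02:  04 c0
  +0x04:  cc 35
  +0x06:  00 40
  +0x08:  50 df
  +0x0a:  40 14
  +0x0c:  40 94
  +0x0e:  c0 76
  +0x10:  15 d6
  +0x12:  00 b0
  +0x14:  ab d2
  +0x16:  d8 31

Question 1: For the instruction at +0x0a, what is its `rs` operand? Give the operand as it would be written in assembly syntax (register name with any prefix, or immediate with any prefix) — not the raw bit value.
$1

+0x0a: 40 14 ⇒ word 0x1440 (little)
  opcode bits[15:12]=0x1: minus/RR
  rd@[11:9]=0x2 ⇒ $2
  rs@[8:6]=0x1 ⇒ $1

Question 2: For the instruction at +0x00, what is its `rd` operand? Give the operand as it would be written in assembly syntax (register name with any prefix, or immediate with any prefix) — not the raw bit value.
@+00  little-endian(c0 77) = 0x77c0
  op=0x77c0>>12=0x7 ⇒ plus (RR)
  rd@[11:9]=0x3 ⇒ $3
  rs@[8:6]=0x7 ⇒ $7

$3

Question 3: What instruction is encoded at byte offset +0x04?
set $2, 460

[04] cc 35 → 0x35cc
  top 4b → 0x3 → set [RI]
  [11:9] rd=2 = $2
  [8:0] imm=460 = 460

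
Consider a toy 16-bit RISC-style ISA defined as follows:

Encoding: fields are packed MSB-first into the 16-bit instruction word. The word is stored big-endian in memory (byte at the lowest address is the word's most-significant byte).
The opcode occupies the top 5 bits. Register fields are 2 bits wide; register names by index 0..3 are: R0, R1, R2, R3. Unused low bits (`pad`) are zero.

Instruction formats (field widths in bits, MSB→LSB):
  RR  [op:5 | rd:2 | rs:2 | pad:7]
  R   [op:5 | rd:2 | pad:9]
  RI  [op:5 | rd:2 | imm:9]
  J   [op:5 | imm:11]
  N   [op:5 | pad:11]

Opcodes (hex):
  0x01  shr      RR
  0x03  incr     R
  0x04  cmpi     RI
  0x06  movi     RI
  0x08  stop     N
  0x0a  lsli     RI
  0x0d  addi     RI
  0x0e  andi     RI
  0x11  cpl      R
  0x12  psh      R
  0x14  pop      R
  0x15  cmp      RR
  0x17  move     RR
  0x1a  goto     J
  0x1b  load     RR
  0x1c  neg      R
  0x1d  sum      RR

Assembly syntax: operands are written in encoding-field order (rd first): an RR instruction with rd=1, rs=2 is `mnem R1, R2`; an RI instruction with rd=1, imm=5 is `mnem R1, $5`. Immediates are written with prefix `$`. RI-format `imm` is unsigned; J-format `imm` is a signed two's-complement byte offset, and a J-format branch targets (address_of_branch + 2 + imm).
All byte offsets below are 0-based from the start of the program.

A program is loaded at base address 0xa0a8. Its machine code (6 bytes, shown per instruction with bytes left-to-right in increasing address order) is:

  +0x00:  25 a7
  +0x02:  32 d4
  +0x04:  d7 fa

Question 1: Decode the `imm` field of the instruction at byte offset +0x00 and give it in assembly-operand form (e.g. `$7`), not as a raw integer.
$423

off 0x00: read 25 a7 as big → 0x25a7
  op=0x25a7>>11=0x4 ⇒ cmpi (RI)
  [10:9] rd=2 = R2
  [8:0] imm=423 = $423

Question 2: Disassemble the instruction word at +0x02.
@+02  big-endian(32 d4) = 0x32d4
  opcode bits[15:11]=0x6: movi/RI
  rd@[10:9]=0x1 ⇒ R1
  imm@[8:0]=0xd4 ⇒ $212

movi R1, $212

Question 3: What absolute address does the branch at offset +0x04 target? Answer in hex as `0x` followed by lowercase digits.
[04] d7 fa → 0xd7fa
  top 5b → 0x1a → goto [J]
  imm@[10:0]=0x7fa (s11→-6) ⇒ $-6
  target = base 0xa0a8 + off 0x04 + 2 + imm -6 = 0xa0a8

0xa0a8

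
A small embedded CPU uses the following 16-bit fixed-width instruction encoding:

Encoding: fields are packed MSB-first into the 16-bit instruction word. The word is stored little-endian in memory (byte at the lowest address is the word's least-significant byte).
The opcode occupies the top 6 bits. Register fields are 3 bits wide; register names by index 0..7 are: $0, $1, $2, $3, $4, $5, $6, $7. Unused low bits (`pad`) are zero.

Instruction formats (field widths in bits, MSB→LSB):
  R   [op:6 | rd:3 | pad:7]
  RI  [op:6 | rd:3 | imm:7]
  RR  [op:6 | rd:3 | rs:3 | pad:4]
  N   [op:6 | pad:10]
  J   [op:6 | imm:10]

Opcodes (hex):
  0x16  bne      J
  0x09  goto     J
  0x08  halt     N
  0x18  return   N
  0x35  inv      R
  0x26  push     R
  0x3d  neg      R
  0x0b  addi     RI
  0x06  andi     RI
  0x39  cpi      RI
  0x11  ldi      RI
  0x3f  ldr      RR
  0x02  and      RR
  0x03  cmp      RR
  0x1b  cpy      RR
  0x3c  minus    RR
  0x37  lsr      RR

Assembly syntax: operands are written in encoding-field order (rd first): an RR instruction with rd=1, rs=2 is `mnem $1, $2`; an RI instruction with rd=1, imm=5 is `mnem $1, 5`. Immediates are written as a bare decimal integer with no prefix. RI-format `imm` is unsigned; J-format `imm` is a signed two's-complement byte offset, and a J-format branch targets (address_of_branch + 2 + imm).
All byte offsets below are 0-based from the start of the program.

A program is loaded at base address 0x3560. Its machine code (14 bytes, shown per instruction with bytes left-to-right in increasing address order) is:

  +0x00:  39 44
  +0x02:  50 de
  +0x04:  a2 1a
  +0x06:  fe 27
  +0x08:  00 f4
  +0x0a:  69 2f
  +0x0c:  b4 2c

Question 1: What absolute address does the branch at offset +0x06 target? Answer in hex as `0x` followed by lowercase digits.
0x3566

off 0x06: read fe 27 as little → 0x27fe
  opcode bits[15:10]=0x9: goto/J
  imm: (w>>0)&0x3ff=0x3fe (s10→-2) → -2
  target = base 0x3560 + off 0x06 + 2 + imm -2 = 0x3566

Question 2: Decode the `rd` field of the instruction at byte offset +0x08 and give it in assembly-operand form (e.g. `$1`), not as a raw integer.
off 0x08: read 00 f4 as little → 0xf400
  top 6b → 0x3d → neg [R]
  rd: (w>>7)&0x7=0x0 → $0

$0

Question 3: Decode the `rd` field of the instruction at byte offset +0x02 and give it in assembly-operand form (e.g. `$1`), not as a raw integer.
+0x02: 50 de ⇒ word 0xde50 (little)
  op=0xde50>>10=0x37 ⇒ lsr (RR)
  rd@[9:7]=0x4 ⇒ $4
  rs@[6:4]=0x5 ⇒ $5

$4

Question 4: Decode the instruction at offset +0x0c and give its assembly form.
addi $1, 52

off 0x0c: read b4 2c as little → 0x2cb4
  op=0x2cb4>>10=0xb ⇒ addi (RI)
  rd@[9:7]=0x1 ⇒ $1
  imm@[6:0]=0x34 ⇒ 52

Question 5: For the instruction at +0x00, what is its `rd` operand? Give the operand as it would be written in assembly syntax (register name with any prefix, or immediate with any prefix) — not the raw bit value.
$0

@+00  little-endian(39 44) = 0x4439
  top 6b → 0x11 → ldi [RI]
  [9:7] rd=0 = $0
  [6:0] imm=57 = 57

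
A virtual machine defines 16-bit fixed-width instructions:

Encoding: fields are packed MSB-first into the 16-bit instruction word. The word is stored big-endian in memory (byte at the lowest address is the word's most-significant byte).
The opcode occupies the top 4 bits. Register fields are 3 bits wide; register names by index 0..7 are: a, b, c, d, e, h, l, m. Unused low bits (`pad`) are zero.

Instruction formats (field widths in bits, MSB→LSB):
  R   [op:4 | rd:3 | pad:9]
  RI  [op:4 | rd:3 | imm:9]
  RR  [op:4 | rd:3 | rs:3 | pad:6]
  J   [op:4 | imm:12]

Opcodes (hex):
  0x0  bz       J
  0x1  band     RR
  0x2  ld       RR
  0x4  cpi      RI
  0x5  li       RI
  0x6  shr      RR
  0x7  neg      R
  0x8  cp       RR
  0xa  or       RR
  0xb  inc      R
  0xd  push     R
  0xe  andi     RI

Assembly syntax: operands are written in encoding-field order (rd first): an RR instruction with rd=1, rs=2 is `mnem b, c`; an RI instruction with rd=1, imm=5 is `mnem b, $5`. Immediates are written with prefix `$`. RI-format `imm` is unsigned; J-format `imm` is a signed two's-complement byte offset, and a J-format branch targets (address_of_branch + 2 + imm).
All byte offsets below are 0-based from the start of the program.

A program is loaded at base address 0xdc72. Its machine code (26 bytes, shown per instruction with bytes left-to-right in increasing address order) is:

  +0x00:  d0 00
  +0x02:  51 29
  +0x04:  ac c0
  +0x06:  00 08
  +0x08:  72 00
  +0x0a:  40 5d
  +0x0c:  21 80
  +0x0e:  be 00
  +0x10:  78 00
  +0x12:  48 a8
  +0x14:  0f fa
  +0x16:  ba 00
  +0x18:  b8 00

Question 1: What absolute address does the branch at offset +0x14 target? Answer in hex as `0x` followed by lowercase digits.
0xdc82

[14] 0f fa → 0x0ffa
  opcode bits[15:12]=0x0: bz/J
  imm@[11:0]=0xffa (s12→-6) ⇒ $-6
  target = base 0xdc72 + off 0x14 + 2 + imm -6 = 0xdc82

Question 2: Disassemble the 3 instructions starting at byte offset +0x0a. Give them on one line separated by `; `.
[0a] 40 5d → 0x405d
  op=0x405d>>12=0x4 ⇒ cpi (RI)
  rd: (w>>9)&0x7=0x0 → a
  imm: (w>>0)&0x1ff=0x5d → $93
[0c] 21 80 → 0x2180
  op=0x2180>>12=0x2 ⇒ ld (RR)
  rd: (w>>9)&0x7=0x0 → a
  rs: (w>>6)&0x7=0x6 → l
[0e] be 00 → 0xbe00
  op=0xbe00>>12=0xb ⇒ inc (R)
  rd: (w>>9)&0x7=0x7 → m

cpi a, $93; ld a, l; inc m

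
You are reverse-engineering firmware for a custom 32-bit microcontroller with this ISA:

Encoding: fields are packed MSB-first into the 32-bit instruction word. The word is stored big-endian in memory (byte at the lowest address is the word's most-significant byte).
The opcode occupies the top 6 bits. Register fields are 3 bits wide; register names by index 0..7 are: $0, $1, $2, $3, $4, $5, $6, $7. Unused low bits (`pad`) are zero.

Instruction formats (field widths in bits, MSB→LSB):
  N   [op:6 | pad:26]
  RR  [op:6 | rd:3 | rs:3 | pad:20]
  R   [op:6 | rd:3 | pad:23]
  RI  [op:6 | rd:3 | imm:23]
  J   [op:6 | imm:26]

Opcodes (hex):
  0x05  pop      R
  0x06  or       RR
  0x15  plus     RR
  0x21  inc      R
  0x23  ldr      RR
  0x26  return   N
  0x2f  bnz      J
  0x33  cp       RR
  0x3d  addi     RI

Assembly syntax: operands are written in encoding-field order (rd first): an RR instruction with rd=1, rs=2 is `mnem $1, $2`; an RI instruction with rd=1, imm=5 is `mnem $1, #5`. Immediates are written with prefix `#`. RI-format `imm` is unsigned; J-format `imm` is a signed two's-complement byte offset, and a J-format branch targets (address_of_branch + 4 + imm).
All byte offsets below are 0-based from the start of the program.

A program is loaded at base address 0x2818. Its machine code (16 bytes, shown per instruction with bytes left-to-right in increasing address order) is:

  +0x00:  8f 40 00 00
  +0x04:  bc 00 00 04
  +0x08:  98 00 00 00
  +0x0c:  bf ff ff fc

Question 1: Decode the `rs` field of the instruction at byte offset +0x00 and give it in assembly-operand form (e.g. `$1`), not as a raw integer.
$4

+0x00: 8f 40 00 00 ⇒ word 0x8f400000 (big)
  top 6b → 0x23 → ldr [RR]
  [25:23] rd=6 = $6
  [22:20] rs=4 = $4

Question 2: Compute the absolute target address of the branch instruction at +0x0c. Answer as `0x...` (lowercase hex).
[0c] bf ff ff fc → 0xbffffffc
  op=0xbffffffc>>26=0x2f ⇒ bnz (J)
  imm@[25:0]=0x3fffffc (s26→-4) ⇒ #-4
  target = base 0x2818 + off 0x0c + 4 + imm -4 = 0x2824

0x2824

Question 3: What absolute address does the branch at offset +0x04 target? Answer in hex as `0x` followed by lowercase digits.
0x2824

+0x04: bc 00 00 04 ⇒ word 0xbc000004 (big)
  op=0xbc000004>>26=0x2f ⇒ bnz (J)
  imm: (w>>0)&0x3ffffff=0x4 → #4
  target = base 0x2818 + off 0x04 + 4 + imm 4 = 0x2824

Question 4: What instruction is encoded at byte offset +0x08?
+0x08: 98 00 00 00 ⇒ word 0x98000000 (big)
  top 6b → 0x26 → return [N]

return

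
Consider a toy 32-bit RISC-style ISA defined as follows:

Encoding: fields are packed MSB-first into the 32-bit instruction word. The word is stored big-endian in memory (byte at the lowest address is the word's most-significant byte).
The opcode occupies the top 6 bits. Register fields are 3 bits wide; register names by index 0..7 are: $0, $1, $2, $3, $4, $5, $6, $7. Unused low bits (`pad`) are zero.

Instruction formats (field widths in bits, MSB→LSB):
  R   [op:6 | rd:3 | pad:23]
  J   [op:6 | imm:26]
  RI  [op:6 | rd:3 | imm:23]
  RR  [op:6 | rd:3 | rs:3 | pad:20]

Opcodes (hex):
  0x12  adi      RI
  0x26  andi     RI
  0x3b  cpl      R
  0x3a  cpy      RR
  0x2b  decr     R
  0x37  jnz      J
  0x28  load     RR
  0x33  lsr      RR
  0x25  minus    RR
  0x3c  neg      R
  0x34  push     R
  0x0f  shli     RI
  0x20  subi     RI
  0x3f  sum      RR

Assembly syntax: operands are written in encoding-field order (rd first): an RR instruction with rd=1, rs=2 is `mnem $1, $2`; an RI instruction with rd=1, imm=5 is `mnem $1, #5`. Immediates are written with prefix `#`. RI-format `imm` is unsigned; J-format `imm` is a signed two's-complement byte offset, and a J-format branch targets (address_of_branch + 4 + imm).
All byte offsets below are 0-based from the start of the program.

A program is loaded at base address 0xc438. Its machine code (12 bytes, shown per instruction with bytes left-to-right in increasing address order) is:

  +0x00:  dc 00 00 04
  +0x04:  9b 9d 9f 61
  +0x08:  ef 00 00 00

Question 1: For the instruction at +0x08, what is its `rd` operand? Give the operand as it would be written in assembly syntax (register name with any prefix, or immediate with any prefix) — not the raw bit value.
[08] ef 00 00 00 → 0xef000000
  op=0xef000000>>26=0x3b ⇒ cpl (R)
  [25:23] rd=6 = $6

$6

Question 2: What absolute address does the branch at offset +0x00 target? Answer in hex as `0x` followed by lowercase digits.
0xc440

[00] dc 00 00 04 → 0xdc000004
  top 6b → 0x37 → jnz [J]
  [25:0] imm=4 = #4
  target = base 0xc438 + off 0x00 + 4 + imm 4 = 0xc440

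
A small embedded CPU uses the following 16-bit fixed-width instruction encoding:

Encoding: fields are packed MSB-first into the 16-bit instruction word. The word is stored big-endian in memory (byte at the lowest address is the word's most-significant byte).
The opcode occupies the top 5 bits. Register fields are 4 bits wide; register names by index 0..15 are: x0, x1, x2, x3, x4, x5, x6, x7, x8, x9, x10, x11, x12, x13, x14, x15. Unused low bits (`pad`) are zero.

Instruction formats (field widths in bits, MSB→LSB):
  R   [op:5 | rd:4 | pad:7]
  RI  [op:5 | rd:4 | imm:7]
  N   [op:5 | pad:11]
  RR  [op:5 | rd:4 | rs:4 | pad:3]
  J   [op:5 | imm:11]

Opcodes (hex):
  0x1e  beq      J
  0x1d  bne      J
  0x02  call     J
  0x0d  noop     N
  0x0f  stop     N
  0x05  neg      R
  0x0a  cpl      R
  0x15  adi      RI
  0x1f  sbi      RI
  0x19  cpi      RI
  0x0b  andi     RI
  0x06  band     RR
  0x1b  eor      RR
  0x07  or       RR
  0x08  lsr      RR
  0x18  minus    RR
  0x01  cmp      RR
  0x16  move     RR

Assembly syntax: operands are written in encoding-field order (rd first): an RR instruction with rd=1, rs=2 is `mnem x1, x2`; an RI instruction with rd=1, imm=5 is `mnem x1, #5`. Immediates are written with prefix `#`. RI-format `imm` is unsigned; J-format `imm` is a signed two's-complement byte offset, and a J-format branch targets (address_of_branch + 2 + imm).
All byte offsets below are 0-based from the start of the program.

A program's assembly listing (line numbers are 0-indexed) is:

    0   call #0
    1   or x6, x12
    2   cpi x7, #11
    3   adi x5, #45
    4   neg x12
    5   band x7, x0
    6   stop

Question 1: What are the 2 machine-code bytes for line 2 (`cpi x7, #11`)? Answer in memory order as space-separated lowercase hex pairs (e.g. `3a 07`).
cb 8b

L2: cpi op=0x19:5|rd=7:4|imm=11:7 ⇒ 0xcb8b ⇒ big cb 8b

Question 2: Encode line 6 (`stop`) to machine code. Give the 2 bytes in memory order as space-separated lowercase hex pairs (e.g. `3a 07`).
78 00

6. stop fields op=0xf:5|pad=0:11 → word 7800h → 78 00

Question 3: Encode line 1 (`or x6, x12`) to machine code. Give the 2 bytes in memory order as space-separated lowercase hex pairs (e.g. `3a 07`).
3b 60

1. or fields op=0x7:5|rd=6:4|rs=12:4|pad=0:3 → word 3b60h → 3b 60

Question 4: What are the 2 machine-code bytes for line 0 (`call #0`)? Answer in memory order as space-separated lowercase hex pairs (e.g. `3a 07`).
10 00

line 0 (call): pack op=0x2:5|imm=0:11 = 0x1000; big→ 10 00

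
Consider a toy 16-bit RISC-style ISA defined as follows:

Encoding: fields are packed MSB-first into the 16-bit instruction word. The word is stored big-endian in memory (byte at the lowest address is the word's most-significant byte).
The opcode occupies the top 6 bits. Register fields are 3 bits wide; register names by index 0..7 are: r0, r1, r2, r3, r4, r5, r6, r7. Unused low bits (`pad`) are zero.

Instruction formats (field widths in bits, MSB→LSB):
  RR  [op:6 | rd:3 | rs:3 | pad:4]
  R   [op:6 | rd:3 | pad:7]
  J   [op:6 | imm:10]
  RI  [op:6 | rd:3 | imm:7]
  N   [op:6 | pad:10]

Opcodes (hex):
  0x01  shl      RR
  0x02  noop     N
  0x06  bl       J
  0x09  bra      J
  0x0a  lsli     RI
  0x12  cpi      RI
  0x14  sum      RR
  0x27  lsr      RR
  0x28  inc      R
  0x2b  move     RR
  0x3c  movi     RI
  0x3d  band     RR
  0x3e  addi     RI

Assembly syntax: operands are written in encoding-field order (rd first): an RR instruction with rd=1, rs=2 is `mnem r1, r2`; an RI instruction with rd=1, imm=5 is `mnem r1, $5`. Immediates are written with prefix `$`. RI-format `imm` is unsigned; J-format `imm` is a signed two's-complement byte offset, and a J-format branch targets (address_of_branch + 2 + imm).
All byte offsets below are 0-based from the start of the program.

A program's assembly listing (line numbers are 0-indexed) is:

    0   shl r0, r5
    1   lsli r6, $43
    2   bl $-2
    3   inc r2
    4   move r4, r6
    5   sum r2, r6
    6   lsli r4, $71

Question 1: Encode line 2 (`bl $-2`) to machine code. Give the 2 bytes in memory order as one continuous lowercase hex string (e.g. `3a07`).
1bfe

line 2 (bl): pack op=0x6:6|imm=-2:10 = 0x1bfe; big→ 1b fe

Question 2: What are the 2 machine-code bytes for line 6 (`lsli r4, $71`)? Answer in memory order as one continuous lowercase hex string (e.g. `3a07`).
L6: lsli op=0xa:6|rd=4:3|imm=71:7 ⇒ 0x2a47 ⇒ big 2a 47

2a47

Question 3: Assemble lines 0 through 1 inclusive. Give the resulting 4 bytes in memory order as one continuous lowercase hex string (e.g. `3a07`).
04502b2b

0. shl fields op=0x1:6|rd=0:3|rs=5:3|pad=0:4 → word 0450h → 04 50
1. lsli fields op=0xa:6|rd=6:3|imm=43:7 → word 2b2bh → 2b 2b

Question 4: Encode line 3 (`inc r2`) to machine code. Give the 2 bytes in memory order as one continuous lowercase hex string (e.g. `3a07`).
3. inc fields op=0x28:6|rd=2:3|pad=0:7 → word a100h → a1 00

a100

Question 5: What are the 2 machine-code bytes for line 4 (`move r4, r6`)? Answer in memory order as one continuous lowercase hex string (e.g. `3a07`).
ae60

line 4 (move): pack op=0x2b:6|rd=4:3|rs=6:3|pad=0:4 = 0xae60; big→ ae 60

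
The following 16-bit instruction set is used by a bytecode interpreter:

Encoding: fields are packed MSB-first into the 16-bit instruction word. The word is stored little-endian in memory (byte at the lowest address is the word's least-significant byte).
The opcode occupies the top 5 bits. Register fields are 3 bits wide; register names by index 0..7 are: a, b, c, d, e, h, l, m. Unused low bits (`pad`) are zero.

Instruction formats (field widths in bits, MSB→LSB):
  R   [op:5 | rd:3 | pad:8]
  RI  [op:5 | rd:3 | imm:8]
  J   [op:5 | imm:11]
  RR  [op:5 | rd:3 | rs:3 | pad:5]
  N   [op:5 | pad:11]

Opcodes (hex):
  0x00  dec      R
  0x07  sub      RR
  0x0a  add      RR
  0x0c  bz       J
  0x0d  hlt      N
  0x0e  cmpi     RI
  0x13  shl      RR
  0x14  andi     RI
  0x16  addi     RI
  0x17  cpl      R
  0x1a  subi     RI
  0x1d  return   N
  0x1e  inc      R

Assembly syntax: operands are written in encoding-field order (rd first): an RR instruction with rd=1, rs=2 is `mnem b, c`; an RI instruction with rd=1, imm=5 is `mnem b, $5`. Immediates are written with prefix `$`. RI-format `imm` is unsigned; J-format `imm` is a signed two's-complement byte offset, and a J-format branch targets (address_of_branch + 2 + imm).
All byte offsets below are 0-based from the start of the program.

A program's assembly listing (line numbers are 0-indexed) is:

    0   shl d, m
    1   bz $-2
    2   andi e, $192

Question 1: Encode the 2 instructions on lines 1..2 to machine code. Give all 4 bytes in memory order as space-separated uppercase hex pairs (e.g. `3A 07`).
L1: bz op=0xc:5|imm=-2:11 ⇒ 0x67fe ⇒ little fe 67
L2: andi op=0x14:5|rd=4:3|imm=192:8 ⇒ 0xa4c0 ⇒ little c0 a4

FE 67 C0 A4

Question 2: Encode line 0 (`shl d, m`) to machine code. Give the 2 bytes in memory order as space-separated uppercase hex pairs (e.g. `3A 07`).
line 0 (shl): pack op=0x13:5|rd=3:3|rs=7:3|pad=0:5 = 0x9be0; little→ e0 9b

E0 9B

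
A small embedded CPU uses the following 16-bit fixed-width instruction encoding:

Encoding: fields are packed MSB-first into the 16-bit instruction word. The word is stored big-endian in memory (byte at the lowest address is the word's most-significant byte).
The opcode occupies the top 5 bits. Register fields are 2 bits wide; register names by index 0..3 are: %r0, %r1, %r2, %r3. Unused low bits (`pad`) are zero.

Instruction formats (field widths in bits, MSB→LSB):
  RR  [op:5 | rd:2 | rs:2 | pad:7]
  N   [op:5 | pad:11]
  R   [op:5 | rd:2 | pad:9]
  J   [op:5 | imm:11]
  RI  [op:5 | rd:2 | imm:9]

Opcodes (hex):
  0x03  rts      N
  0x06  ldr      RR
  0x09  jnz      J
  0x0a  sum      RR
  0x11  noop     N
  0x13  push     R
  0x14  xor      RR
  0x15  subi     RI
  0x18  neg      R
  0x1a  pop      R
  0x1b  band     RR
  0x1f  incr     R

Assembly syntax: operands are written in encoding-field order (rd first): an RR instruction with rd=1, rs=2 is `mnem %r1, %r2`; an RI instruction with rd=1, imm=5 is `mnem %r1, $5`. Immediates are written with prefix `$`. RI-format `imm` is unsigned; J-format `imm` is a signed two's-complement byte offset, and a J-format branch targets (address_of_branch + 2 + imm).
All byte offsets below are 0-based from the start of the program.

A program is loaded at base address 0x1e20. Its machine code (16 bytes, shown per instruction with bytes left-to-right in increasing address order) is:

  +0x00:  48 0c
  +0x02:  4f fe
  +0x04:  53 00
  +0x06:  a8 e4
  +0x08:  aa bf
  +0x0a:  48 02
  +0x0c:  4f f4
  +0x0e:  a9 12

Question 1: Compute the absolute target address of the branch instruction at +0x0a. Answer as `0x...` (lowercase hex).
[0a] 48 02 → 0x4802
  top 5b → 0x9 → jnz [J]
  imm@[10:0]=0x2 ⇒ $2
  target = base 0x1e20 + off 0x0a + 2 + imm 2 = 0x1e2e

0x1e2e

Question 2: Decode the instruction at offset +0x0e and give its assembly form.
subi %r0, $274

+0x0e: a9 12 ⇒ word 0xa912 (big)
  opcode bits[15:11]=0x15: subi/RI
  rd: (w>>9)&0x3=0x0 → %r0
  imm: (w>>0)&0x1ff=0x112 → $274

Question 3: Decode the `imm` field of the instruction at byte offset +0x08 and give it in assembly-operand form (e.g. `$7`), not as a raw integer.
$191

[08] aa bf → 0xaabf
  op=0xaabf>>11=0x15 ⇒ subi (RI)
  rd: (w>>9)&0x3=0x1 → %r1
  imm: (w>>0)&0x1ff=0xbf → $191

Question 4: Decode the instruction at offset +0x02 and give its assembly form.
jnz $-2

+0x02: 4f fe ⇒ word 0x4ffe (big)
  op=0x4ffe>>11=0x9 ⇒ jnz (J)
  [10:0] imm=2046 (s11→-2) = $-2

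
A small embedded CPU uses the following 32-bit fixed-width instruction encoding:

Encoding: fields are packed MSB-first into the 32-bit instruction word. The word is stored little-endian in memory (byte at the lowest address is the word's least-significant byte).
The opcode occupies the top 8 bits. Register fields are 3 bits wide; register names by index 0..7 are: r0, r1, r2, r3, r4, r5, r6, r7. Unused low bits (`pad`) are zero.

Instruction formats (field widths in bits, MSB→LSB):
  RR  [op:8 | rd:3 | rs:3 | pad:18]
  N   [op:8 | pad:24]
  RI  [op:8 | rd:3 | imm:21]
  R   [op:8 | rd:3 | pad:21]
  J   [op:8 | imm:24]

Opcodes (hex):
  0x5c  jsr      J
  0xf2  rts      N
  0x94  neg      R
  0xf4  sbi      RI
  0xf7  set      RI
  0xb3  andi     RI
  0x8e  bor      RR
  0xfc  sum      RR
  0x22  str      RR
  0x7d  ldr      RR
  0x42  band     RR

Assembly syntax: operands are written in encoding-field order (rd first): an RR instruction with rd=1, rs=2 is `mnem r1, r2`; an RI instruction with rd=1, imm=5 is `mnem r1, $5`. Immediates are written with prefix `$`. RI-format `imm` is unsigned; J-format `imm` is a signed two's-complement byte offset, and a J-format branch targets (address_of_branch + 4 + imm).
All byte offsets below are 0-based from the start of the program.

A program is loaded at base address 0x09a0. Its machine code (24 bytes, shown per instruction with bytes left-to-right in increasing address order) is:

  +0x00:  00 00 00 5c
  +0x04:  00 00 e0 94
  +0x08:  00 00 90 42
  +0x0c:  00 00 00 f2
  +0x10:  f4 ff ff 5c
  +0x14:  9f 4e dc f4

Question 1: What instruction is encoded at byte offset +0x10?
off 0x10: read f4 ff ff 5c as little → 0x5cfffff4
  op=0x5cfffff4>>24=0x5c ⇒ jsr (J)
  imm: (w>>0)&0xffffff=0xfffff4 (s24→-12) → $-12

jsr $-12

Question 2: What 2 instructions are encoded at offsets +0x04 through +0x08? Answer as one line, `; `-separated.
neg r7; band r4, r4

off 0x04: read 00 00 e0 94 as little → 0x94e00000
  op=0x94e00000>>24=0x94 ⇒ neg (R)
  rd: (w>>21)&0x7=0x7 → r7
off 0x08: read 00 00 90 42 as little → 0x42900000
  op=0x42900000>>24=0x42 ⇒ band (RR)
  rd: (w>>21)&0x7=0x4 → r4
  rs: (w>>18)&0x7=0x4 → r4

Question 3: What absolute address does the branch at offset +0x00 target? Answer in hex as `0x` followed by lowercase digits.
off 0x00: read 00 00 00 5c as little → 0x5c000000
  opcode bits[31:24]=0x5c: jsr/J
  imm: (w>>0)&0xffffff=0x0 → $0
  target = base 0x09a0 + off 0x00 + 4 + imm 0 = 0x09a4

0x09a4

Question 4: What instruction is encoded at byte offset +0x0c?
[0c] 00 00 00 f2 → 0xf2000000
  top 8b → 0xf2 → rts [N]

rts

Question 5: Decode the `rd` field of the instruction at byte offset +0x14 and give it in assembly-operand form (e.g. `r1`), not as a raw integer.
@+14  little-endian(9f 4e dc f4) = 0xf4dc4e9f
  op=0xf4dc4e9f>>24=0xf4 ⇒ sbi (RI)
  rd@[23:21]=0x6 ⇒ r6
  imm@[20:0]=0x1c4e9f ⇒ $1855135

r6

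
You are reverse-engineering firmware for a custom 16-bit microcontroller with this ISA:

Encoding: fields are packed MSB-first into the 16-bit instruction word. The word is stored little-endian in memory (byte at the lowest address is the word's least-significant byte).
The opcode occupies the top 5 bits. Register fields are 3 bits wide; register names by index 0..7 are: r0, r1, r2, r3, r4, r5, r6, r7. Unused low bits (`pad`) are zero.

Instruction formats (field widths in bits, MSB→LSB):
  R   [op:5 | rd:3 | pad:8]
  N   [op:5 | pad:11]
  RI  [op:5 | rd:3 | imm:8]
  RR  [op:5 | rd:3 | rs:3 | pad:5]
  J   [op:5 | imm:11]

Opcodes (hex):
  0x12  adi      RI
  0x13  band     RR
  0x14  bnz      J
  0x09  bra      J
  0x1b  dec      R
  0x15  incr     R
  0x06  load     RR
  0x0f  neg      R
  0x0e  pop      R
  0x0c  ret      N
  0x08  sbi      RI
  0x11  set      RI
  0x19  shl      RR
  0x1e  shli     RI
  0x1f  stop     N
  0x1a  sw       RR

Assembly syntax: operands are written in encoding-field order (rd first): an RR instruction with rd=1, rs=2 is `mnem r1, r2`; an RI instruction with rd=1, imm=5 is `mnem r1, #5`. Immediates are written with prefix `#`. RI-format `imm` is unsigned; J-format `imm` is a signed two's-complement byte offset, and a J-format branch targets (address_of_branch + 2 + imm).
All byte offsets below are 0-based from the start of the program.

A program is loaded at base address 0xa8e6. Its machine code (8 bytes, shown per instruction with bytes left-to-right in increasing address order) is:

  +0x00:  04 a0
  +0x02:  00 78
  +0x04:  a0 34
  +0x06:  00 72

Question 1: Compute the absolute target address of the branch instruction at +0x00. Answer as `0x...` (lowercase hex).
0xa8ec

+0x00: 04 a0 ⇒ word 0xa004 (little)
  opcode bits[15:11]=0x14: bnz/J
  [10:0] imm=4 = #4
  target = base 0xa8e6 + off 0x00 + 2 + imm 4 = 0xa8ec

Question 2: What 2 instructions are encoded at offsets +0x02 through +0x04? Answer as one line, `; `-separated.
neg r0; load r4, r5

+0x02: 00 78 ⇒ word 0x7800 (little)
  top 5b → 0xf → neg [R]
  rd: (w>>8)&0x7=0x0 → r0
+0x04: a0 34 ⇒ word 0x34a0 (little)
  top 5b → 0x6 → load [RR]
  rd: (w>>8)&0x7=0x4 → r4
  rs: (w>>5)&0x7=0x5 → r5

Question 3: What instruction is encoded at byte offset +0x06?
pop r2

+0x06: 00 72 ⇒ word 0x7200 (little)
  opcode bits[15:11]=0xe: pop/R
  rd@[10:8]=0x2 ⇒ r2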